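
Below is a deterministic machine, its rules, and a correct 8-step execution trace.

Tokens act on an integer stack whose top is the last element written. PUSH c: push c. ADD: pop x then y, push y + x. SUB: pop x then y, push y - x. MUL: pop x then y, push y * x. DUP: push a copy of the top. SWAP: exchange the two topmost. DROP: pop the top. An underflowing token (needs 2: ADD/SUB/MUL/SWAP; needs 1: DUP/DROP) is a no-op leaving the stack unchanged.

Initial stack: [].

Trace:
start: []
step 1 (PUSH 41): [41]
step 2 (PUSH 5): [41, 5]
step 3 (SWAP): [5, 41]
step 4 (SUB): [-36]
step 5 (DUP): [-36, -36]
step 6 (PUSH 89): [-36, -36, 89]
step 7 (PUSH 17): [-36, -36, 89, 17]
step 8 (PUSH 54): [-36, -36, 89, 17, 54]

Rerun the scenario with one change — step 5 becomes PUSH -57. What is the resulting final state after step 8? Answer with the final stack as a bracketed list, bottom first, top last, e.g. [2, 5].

[-36, -57, 89, 17, 54]

(re-executing from step 5 with the substitution; state before step 5: [-36])
step 5 (PUSH -57): [-36, -57]
step 6 (PUSH 89): [-36, -57, 89]
step 7 (PUSH 17): [-36, -57, 89, 17]
step 8 (PUSH 54): [-36, -57, 89, 17, 54]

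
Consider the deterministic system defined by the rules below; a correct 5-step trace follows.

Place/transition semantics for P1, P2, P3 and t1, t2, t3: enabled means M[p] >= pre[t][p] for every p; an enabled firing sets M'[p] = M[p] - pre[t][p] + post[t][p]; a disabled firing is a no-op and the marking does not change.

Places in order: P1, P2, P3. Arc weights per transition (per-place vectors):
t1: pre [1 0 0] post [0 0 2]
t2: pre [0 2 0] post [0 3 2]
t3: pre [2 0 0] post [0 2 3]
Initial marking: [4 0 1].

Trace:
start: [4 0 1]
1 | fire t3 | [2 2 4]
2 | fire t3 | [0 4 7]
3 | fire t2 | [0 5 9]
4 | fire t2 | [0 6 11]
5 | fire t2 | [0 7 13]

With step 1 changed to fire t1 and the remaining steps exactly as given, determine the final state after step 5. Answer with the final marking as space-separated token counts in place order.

(re-executing from step 1 with the substitution; state before step 1: [4 0 1])
1 | fire t1 | [3 0 3]
2 | fire t3 | [1 2 6]
3 | fire t2 | [1 3 8]
4 | fire t2 | [1 4 10]
5 | fire t2 | [1 5 12]

1 5 12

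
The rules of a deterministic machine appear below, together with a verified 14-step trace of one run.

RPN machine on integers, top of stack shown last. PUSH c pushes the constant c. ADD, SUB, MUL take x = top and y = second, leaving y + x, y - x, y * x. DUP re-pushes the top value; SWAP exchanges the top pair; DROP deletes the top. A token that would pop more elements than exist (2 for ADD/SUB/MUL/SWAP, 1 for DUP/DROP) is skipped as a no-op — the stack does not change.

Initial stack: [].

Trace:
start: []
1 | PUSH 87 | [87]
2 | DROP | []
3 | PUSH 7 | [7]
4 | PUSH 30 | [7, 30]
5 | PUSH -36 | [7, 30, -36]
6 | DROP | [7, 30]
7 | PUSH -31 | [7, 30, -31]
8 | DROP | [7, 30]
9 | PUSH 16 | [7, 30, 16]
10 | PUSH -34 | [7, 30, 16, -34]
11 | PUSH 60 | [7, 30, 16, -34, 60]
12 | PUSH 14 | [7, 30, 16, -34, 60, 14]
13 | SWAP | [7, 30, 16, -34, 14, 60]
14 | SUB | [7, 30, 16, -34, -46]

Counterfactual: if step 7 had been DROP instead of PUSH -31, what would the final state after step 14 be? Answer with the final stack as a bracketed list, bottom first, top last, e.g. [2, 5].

(re-executing from step 7 with the substitution; state before step 7: [7, 30])
7 | DROP | [7]
8 | DROP | []
9 | PUSH 16 | [16]
10 | PUSH -34 | [16, -34]
11 | PUSH 60 | [16, -34, 60]
12 | PUSH 14 | [16, -34, 60, 14]
13 | SWAP | [16, -34, 14, 60]
14 | SUB | [16, -34, -46]

[16, -34, -46]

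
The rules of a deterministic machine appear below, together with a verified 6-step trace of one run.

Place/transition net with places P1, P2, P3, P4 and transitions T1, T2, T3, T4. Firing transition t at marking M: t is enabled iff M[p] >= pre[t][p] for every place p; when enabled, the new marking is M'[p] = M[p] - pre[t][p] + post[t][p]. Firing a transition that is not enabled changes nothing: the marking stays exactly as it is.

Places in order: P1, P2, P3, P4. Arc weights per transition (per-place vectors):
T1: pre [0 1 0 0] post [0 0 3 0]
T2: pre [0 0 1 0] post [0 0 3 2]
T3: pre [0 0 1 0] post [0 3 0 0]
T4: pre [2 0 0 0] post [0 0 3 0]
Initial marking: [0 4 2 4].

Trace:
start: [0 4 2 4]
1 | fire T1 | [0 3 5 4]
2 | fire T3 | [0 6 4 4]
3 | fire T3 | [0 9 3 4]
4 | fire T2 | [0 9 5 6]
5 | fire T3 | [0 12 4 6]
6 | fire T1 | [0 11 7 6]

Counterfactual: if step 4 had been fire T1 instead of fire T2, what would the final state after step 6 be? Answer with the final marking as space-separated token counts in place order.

0 10 8 4

(re-executing from step 4 with the substitution; state before step 4: [0 9 3 4])
4 | fire T1 | [0 8 6 4]
5 | fire T3 | [0 11 5 4]
6 | fire T1 | [0 10 8 4]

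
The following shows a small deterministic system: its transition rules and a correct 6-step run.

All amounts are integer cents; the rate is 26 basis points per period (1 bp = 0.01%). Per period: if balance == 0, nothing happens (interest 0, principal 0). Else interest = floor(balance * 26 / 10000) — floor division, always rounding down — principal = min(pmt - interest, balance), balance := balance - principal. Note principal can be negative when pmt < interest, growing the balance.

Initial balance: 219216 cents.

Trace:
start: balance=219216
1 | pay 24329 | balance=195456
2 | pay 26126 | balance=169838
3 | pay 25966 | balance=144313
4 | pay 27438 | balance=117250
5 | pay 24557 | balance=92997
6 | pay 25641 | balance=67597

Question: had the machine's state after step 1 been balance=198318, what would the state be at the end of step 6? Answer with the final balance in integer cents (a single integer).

70497

state after step 1 := balance=198318
2 | pay 26126 | balance=172707
3 | pay 25966 | balance=147190
4 | pay 27438 | balance=120134
5 | pay 24557 | balance=95889
6 | pay 25641 | balance=70497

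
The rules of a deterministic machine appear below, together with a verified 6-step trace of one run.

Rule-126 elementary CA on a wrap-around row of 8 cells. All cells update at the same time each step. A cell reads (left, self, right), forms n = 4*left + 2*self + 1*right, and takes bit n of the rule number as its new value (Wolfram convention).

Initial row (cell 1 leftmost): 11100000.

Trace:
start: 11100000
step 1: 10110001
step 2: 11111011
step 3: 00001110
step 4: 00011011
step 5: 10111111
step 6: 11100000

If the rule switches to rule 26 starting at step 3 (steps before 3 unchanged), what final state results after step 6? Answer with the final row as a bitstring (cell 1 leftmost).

01010101

(re-executing steps 3..6 under rule 26; state before step 3: 11111011)
step 3: 00000010
step 4: 00000101
step 5: 10001000
step 6: 01010101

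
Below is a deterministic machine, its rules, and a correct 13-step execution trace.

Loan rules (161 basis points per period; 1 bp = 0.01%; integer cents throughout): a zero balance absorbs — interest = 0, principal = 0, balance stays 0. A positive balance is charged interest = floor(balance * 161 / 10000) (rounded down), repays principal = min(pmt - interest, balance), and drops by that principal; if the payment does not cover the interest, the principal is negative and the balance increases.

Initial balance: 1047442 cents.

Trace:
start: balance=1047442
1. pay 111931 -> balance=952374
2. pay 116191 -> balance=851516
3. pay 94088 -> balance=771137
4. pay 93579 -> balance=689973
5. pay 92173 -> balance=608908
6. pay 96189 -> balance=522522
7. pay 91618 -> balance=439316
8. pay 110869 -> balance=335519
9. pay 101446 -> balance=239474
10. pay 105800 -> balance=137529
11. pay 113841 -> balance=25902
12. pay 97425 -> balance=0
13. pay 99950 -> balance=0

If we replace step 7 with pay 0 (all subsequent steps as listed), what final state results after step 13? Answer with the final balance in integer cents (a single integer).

(re-executing from step 7 with the substitution; state before step 7: balance=522522)
7. pay 0 -> balance=530934
8. pay 110869 -> balance=428613
9. pay 101446 -> balance=334067
10. pay 105800 -> balance=233645
11. pay 113841 -> balance=123565
12. pay 97425 -> balance=28129
13. pay 99950 -> balance=0

0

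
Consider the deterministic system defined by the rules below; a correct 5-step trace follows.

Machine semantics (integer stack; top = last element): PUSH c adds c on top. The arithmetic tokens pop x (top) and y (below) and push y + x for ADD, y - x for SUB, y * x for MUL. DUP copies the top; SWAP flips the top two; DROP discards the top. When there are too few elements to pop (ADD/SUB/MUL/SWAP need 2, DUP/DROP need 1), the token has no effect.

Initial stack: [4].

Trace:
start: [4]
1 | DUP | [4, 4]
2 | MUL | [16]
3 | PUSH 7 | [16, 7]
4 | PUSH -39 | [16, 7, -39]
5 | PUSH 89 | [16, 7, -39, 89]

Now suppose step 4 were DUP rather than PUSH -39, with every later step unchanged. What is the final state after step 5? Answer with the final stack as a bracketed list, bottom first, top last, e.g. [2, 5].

(re-executing from step 4 with the substitution; state before step 4: [16, 7])
4 | DUP | [16, 7, 7]
5 | PUSH 89 | [16, 7, 7, 89]

[16, 7, 7, 89]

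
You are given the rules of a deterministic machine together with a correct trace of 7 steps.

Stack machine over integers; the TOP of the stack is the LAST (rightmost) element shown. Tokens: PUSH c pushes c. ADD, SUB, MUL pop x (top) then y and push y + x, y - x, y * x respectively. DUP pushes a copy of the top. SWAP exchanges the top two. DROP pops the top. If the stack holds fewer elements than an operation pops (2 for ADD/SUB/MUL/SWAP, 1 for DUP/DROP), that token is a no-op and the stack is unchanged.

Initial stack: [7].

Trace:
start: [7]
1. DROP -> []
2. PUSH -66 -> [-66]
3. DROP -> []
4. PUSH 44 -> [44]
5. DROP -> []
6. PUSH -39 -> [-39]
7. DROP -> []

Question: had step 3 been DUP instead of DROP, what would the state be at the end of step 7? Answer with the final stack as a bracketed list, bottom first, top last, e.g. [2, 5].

(re-executing from step 3 with the substitution; state before step 3: [-66])
3. DUP -> [-66, -66]
4. PUSH 44 -> [-66, -66, 44]
5. DROP -> [-66, -66]
6. PUSH -39 -> [-66, -66, -39]
7. DROP -> [-66, -66]

[-66, -66]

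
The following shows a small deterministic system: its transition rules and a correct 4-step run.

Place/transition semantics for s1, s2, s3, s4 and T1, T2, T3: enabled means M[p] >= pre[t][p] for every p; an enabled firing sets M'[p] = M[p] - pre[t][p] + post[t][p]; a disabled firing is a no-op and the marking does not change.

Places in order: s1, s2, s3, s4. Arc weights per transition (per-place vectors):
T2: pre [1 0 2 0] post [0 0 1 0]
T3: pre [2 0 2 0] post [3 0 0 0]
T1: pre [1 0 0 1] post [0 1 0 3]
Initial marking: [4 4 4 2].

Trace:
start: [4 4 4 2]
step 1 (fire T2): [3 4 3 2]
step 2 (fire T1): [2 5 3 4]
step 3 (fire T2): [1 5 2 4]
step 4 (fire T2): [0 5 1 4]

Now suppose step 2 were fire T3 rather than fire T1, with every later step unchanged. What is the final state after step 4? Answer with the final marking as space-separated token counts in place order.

(re-executing from step 2 with the substitution; state before step 2: [3 4 3 2])
step 2 (fire T3): [4 4 1 2]
step 3 (fire T2): [4 4 1 2]
step 4 (fire T2): [4 4 1 2]

4 4 1 2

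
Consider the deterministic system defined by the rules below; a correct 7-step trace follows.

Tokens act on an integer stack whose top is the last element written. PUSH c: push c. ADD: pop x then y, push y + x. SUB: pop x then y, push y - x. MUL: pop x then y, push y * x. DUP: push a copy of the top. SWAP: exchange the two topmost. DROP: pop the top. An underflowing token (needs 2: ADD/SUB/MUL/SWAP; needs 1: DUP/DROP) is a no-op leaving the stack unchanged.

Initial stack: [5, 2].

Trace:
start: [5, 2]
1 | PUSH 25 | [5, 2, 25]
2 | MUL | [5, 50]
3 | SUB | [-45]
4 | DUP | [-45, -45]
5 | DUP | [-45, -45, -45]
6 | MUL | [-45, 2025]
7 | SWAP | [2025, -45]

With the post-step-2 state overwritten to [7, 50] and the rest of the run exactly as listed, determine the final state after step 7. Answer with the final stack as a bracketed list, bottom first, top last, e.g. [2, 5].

state after step 2 := [7, 50]
3 | SUB | [-43]
4 | DUP | [-43, -43]
5 | DUP | [-43, -43, -43]
6 | MUL | [-43, 1849]
7 | SWAP | [1849, -43]

[1849, -43]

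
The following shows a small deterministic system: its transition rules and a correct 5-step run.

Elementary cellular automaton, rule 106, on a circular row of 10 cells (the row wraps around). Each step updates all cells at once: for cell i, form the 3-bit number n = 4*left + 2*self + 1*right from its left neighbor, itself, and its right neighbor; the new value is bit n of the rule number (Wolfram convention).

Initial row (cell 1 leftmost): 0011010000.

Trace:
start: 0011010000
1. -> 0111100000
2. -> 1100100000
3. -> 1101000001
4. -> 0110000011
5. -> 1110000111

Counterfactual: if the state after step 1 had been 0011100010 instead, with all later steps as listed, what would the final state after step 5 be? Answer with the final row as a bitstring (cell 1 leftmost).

1010100011

state after step 1 := 0011100010
2. -> 0110100100
3. -> 1111001000
4. -> 1001010001
5. -> 1010100011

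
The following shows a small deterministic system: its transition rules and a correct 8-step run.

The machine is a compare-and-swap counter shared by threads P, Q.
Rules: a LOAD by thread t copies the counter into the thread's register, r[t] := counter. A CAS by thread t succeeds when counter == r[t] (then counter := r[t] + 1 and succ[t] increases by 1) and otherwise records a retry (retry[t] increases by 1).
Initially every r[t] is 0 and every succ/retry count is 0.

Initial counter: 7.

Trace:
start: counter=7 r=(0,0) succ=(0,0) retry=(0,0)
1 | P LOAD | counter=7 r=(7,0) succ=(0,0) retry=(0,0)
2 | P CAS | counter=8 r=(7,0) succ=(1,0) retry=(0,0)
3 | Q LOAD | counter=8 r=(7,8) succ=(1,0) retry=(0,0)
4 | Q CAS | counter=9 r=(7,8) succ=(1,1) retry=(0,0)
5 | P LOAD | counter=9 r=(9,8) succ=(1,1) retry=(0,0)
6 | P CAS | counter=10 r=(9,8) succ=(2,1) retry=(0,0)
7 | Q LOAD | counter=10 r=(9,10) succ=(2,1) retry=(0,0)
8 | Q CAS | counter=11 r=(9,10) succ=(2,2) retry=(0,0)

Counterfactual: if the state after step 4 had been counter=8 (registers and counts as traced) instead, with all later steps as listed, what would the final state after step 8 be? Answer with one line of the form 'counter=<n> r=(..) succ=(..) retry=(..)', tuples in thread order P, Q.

state after step 4 := counter=8 r=(7,8) succ=(1,1) retry=(0,0)
5 | P LOAD | counter=8 r=(8,8) succ=(1,1) retry=(0,0)
6 | P CAS | counter=9 r=(8,8) succ=(2,1) retry=(0,0)
7 | Q LOAD | counter=9 r=(8,9) succ=(2,1) retry=(0,0)
8 | Q CAS | counter=10 r=(8,9) succ=(2,2) retry=(0,0)

counter=10 r=(8,9) succ=(2,2) retry=(0,0)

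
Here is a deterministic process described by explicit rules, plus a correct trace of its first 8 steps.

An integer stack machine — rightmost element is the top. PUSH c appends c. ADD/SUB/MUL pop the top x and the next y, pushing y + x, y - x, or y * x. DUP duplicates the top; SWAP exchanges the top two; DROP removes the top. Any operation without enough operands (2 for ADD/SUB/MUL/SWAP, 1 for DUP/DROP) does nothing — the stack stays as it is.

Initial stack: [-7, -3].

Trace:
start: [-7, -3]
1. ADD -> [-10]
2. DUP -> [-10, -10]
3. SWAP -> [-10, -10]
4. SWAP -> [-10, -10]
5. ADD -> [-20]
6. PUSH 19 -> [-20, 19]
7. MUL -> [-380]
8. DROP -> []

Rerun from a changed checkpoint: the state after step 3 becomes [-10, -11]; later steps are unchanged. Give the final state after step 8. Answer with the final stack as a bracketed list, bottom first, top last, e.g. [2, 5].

state after step 3 := [-10, -11]
4. SWAP -> [-11, -10]
5. ADD -> [-21]
6. PUSH 19 -> [-21, 19]
7. MUL -> [-399]
8. DROP -> []

[]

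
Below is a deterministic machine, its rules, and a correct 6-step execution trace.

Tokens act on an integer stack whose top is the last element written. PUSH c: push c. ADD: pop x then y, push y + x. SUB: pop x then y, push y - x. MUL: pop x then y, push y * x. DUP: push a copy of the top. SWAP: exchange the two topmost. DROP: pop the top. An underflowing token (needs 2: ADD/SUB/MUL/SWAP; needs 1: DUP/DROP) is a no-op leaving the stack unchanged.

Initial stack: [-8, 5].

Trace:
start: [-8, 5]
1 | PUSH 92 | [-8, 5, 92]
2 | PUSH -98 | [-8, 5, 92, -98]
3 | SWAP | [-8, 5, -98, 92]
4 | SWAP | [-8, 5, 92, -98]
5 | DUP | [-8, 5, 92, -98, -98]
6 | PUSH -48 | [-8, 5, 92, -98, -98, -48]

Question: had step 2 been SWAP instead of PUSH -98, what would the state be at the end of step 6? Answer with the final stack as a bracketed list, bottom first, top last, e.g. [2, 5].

[-8, 92, 5, 5, -48]

(re-executing from step 2 with the substitution; state before step 2: [-8, 5, 92])
2 | SWAP | [-8, 92, 5]
3 | SWAP | [-8, 5, 92]
4 | SWAP | [-8, 92, 5]
5 | DUP | [-8, 92, 5, 5]
6 | PUSH -48 | [-8, 92, 5, 5, -48]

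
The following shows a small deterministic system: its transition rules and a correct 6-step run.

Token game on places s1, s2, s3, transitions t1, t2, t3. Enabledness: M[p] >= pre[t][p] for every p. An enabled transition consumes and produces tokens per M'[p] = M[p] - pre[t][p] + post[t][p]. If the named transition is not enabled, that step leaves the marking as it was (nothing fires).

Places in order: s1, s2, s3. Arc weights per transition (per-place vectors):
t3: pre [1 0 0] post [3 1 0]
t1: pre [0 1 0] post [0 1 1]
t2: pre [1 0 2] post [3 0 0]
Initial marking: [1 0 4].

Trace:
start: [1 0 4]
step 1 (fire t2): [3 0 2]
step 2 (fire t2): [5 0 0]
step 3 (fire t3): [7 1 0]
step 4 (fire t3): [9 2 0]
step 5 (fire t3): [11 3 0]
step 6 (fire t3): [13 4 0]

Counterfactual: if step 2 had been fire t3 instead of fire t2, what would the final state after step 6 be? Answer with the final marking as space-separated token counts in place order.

(re-executing from step 2 with the substitution; state before step 2: [3 0 2])
step 2 (fire t3): [5 1 2]
step 3 (fire t3): [7 2 2]
step 4 (fire t3): [9 3 2]
step 5 (fire t3): [11 4 2]
step 6 (fire t3): [13 5 2]

13 5 2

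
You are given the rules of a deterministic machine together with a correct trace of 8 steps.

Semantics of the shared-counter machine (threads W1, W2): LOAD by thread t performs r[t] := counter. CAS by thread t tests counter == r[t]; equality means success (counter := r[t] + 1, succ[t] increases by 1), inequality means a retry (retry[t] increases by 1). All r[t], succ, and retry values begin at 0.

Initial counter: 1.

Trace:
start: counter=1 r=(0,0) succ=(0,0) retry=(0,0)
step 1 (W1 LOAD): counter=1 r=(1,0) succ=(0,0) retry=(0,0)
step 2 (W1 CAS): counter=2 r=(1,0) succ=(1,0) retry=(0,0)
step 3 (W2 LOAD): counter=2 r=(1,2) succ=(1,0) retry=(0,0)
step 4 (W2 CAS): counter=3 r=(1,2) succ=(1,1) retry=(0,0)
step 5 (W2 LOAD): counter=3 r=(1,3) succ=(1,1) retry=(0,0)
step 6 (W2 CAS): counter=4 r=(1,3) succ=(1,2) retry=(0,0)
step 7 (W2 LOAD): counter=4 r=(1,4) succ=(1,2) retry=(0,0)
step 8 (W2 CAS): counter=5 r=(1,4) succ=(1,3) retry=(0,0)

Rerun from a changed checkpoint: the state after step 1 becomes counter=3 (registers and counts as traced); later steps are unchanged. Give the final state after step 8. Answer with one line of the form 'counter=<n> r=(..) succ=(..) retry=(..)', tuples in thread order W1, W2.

counter=6 r=(1,5) succ=(0,3) retry=(1,0)

state after step 1 := counter=3 r=(1,0) succ=(0,0) retry=(0,0)
step 2 (W1 CAS): counter=3 r=(1,0) succ=(0,0) retry=(1,0)
step 3 (W2 LOAD): counter=3 r=(1,3) succ=(0,0) retry=(1,0)
step 4 (W2 CAS): counter=4 r=(1,3) succ=(0,1) retry=(1,0)
step 5 (W2 LOAD): counter=4 r=(1,4) succ=(0,1) retry=(1,0)
step 6 (W2 CAS): counter=5 r=(1,4) succ=(0,2) retry=(1,0)
step 7 (W2 LOAD): counter=5 r=(1,5) succ=(0,2) retry=(1,0)
step 8 (W2 CAS): counter=6 r=(1,5) succ=(0,3) retry=(1,0)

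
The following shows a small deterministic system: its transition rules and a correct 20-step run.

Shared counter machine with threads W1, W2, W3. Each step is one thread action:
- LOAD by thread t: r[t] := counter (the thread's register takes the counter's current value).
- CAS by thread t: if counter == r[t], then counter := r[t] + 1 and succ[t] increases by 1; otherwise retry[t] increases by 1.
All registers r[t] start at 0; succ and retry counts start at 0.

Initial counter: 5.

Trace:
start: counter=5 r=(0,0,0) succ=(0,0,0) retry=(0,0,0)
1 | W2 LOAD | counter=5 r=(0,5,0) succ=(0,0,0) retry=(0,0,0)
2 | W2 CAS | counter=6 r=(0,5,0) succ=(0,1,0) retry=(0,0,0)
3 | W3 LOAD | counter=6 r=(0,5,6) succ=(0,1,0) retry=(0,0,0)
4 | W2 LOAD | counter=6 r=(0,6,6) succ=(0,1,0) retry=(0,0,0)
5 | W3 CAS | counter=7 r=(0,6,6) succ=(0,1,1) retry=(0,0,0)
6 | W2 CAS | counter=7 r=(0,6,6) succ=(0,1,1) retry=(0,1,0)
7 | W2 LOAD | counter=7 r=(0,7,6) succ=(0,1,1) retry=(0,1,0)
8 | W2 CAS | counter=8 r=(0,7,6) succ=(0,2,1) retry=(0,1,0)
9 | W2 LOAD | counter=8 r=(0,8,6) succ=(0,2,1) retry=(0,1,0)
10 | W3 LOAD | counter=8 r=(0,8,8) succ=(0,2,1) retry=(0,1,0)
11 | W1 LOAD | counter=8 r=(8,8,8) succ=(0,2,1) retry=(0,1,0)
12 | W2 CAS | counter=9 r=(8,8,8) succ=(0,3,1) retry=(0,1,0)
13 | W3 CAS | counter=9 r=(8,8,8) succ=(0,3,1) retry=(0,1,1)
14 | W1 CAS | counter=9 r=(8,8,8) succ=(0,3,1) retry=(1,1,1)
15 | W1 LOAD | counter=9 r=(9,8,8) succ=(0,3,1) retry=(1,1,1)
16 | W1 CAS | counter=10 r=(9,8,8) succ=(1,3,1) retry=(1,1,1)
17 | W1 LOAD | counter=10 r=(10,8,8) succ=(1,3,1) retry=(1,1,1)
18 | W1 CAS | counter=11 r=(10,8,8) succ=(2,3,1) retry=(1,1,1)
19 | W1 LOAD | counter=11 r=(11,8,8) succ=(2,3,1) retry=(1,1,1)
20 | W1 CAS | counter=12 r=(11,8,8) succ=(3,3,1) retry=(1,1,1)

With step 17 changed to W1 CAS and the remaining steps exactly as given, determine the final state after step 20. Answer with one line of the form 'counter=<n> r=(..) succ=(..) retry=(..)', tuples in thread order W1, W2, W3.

(re-executing from step 17 with the substitution; state before step 17: counter=10 r=(9,8,8) succ=(1,3,1) retry=(1,1,1))
17 | W1 CAS | counter=10 r=(9,8,8) succ=(1,3,1) retry=(2,1,1)
18 | W1 CAS | counter=10 r=(9,8,8) succ=(1,3,1) retry=(3,1,1)
19 | W1 LOAD | counter=10 r=(10,8,8) succ=(1,3,1) retry=(3,1,1)
20 | W1 CAS | counter=11 r=(10,8,8) succ=(2,3,1) retry=(3,1,1)

counter=11 r=(10,8,8) succ=(2,3,1) retry=(3,1,1)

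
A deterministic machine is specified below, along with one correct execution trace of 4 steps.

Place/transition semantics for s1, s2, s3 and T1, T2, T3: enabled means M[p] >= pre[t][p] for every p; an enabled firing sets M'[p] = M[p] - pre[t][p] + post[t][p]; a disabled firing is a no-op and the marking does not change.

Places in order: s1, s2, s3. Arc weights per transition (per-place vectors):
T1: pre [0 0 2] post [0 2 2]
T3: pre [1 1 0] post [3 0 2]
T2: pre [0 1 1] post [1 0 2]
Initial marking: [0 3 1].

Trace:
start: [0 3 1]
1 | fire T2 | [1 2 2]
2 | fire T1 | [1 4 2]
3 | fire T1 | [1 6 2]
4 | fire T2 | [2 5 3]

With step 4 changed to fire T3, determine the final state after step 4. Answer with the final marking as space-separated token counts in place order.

3 5 4

(re-executing from step 4 with the substitution; state before step 4: [1 6 2])
4 | fire T3 | [3 5 4]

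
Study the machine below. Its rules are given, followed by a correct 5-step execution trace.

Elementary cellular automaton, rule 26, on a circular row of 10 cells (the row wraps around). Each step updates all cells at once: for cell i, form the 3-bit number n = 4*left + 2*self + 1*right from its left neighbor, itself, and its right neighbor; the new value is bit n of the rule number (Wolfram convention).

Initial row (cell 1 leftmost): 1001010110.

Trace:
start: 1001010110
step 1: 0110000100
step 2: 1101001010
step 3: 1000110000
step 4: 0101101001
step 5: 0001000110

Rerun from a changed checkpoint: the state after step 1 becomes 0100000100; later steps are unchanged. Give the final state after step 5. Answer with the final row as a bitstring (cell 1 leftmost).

state after step 1 := 0100000100
step 2: 1010001010
step 3: 0001010000
step 4: 0010001000
step 5: 0101010100

0101010100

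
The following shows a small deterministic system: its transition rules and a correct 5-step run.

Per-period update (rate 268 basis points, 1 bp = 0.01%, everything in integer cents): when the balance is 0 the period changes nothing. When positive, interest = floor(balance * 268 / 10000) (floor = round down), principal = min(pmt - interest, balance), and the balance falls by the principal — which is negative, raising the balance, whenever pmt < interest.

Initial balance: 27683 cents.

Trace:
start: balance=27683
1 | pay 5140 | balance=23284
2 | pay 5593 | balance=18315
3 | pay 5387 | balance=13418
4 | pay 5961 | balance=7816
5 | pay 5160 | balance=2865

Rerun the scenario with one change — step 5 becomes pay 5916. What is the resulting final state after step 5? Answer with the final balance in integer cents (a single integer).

(re-executing from step 5 with the substitution; state before step 5: balance=7816)
5 | pay 5916 | balance=2109

2109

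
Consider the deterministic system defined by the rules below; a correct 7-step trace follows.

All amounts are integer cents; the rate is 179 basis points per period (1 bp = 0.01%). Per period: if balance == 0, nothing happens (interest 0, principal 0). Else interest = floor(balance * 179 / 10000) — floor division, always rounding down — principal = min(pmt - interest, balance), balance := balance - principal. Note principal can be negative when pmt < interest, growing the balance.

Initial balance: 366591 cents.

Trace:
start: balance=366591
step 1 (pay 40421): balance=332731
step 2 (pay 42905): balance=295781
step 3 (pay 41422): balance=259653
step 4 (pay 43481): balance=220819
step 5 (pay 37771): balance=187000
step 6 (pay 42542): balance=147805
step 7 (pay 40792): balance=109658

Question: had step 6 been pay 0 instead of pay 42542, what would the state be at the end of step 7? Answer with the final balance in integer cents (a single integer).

(re-executing from step 6 with the substitution; state before step 6: balance=187000)
step 6 (pay 0): balance=190347
step 7 (pay 40792): balance=152962

152962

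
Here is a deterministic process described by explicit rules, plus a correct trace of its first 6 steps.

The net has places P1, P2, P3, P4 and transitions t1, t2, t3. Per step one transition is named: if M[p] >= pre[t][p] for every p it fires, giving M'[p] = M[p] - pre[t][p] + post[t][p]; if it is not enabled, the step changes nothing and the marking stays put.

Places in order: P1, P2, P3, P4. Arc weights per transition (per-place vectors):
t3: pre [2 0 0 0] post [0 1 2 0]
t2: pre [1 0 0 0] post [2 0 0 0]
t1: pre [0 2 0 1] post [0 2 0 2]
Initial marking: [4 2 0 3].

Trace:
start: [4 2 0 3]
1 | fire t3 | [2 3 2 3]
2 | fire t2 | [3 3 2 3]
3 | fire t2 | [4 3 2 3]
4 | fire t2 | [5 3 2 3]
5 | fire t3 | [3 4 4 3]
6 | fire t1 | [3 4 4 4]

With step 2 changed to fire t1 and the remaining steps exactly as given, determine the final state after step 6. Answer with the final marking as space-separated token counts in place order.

2 4 4 5

(re-executing from step 2 with the substitution; state before step 2: [2 3 2 3])
2 | fire t1 | [2 3 2 4]
3 | fire t2 | [3 3 2 4]
4 | fire t2 | [4 3 2 4]
5 | fire t3 | [2 4 4 4]
6 | fire t1 | [2 4 4 5]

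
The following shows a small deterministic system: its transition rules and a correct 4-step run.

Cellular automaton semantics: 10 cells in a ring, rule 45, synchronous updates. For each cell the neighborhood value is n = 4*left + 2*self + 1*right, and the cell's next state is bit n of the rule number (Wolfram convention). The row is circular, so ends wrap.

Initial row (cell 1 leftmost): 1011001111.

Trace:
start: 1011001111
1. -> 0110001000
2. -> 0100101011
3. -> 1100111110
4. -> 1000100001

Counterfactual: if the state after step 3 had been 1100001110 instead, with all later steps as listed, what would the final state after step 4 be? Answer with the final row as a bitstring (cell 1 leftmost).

state after step 3 := 1100001110
4. -> 1001101001

1001101001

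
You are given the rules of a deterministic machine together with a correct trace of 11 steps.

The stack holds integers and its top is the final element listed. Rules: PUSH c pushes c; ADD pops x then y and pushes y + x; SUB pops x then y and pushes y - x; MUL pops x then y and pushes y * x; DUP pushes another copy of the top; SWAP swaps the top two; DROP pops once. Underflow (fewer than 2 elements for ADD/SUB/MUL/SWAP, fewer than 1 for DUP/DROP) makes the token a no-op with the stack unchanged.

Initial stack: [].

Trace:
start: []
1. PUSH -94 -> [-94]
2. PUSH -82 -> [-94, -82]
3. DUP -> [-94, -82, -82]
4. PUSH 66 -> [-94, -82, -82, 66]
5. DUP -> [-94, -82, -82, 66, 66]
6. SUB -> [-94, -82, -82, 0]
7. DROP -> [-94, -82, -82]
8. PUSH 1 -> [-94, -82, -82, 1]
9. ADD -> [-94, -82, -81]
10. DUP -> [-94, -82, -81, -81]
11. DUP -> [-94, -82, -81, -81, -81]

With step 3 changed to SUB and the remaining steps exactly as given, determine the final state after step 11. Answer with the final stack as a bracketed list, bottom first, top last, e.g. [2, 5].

[-11, -11, -11]

(re-executing from step 3 with the substitution; state before step 3: [-94, -82])
3. SUB -> [-12]
4. PUSH 66 -> [-12, 66]
5. DUP -> [-12, 66, 66]
6. SUB -> [-12, 0]
7. DROP -> [-12]
8. PUSH 1 -> [-12, 1]
9. ADD -> [-11]
10. DUP -> [-11, -11]
11. DUP -> [-11, -11, -11]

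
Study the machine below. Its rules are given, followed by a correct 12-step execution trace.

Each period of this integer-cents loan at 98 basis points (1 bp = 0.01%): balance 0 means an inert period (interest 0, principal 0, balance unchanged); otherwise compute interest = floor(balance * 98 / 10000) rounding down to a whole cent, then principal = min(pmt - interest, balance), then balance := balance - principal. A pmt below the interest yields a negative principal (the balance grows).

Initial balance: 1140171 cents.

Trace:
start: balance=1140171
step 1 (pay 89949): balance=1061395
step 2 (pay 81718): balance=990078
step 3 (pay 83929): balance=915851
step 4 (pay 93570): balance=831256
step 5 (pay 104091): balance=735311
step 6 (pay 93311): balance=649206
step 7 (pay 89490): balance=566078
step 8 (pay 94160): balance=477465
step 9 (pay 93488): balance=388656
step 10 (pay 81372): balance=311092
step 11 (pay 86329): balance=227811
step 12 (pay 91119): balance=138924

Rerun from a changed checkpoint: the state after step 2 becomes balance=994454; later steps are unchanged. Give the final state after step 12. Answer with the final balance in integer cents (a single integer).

state after step 2 := balance=994454
step 3 (pay 83929): balance=920270
step 4 (pay 93570): balance=835718
step 5 (pay 104091): balance=739817
step 6 (pay 93311): balance=653756
step 7 (pay 89490): balance=570672
step 8 (pay 94160): balance=482104
step 9 (pay 93488): balance=393340
step 10 (pay 81372): balance=315822
step 11 (pay 86329): balance=232588
step 12 (pay 91119): balance=143748

143748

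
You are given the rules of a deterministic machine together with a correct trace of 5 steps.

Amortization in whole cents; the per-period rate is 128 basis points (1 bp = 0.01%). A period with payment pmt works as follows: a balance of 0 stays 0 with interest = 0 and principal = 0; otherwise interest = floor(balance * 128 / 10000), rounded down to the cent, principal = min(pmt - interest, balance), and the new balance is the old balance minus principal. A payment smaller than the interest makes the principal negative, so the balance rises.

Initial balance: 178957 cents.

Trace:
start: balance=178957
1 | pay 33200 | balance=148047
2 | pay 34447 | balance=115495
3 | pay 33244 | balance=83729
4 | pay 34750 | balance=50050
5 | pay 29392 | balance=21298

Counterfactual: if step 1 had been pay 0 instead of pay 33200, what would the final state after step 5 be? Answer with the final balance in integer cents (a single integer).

(re-executing from step 1 with the substitution; state before step 1: balance=178957)
1 | pay 0 | balance=181247
2 | pay 34447 | balance=149119
3 | pay 33244 | balance=117783
4 | pay 34750 | balance=84540
5 | pay 29392 | balance=56230

56230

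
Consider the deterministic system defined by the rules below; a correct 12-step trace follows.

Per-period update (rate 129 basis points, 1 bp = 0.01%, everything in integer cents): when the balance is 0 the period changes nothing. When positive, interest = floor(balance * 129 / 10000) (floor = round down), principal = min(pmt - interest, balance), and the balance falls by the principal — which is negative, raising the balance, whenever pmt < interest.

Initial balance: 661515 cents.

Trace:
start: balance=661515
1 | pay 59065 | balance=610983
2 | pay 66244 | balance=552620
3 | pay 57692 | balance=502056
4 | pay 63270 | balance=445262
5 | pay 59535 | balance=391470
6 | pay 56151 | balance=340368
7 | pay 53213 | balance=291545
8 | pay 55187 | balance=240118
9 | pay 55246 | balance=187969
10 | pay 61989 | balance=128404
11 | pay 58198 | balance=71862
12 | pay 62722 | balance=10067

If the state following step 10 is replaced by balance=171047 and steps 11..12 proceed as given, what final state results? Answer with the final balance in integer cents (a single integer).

53817

state after step 10 := balance=171047
11 | pay 58198 | balance=115055
12 | pay 62722 | balance=53817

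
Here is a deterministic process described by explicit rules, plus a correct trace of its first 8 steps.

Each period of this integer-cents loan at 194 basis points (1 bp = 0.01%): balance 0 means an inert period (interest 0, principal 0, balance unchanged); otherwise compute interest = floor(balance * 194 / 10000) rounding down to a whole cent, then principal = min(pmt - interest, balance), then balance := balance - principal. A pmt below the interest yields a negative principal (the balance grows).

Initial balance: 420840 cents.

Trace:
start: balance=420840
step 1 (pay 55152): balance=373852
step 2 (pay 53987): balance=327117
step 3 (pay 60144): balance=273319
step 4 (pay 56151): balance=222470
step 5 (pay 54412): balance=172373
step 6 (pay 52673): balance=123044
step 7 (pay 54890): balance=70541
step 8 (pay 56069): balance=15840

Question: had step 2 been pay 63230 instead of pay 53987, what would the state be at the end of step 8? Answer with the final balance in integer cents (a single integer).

5467

(re-executing from step 2 with the substitution; state before step 2: balance=373852)
step 2 (pay 63230): balance=317874
step 3 (pay 60144): balance=263896
step 4 (pay 56151): balance=212864
step 5 (pay 54412): balance=162581
step 6 (pay 52673): balance=113062
step 7 (pay 54890): balance=60365
step 8 (pay 56069): balance=5467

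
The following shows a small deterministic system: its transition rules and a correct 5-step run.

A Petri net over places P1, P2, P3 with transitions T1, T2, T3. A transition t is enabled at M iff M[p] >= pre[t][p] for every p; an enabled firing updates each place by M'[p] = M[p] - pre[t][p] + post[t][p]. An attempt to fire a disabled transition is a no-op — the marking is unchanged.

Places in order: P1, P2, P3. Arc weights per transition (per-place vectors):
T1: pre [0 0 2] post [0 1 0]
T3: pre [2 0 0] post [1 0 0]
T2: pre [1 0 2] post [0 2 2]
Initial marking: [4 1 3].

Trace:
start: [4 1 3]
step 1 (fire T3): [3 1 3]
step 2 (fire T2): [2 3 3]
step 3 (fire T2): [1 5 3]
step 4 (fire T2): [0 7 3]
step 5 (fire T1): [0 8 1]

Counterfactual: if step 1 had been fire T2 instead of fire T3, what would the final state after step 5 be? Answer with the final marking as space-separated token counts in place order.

(re-executing from step 1 with the substitution; state before step 1: [4 1 3])
step 1 (fire T2): [3 3 3]
step 2 (fire T2): [2 5 3]
step 3 (fire T2): [1 7 3]
step 4 (fire T2): [0 9 3]
step 5 (fire T1): [0 10 1]

0 10 1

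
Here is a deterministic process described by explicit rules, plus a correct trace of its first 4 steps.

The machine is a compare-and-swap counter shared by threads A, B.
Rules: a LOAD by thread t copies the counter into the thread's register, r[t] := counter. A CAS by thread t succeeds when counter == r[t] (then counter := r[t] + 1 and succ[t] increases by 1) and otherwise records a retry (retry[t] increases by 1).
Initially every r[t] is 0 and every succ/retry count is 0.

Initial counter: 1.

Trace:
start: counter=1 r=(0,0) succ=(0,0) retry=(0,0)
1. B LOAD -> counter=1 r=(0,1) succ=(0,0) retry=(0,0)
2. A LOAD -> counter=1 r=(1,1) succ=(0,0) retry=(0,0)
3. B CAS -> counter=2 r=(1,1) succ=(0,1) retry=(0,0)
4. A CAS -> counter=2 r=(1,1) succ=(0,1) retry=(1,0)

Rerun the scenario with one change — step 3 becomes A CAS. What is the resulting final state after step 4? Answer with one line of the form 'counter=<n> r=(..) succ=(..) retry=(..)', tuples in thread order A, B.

counter=2 r=(1,1) succ=(1,0) retry=(1,0)

(re-executing from step 3 with the substitution; state before step 3: counter=1 r=(1,1) succ=(0,0) retry=(0,0))
3. A CAS -> counter=2 r=(1,1) succ=(1,0) retry=(0,0)
4. A CAS -> counter=2 r=(1,1) succ=(1,0) retry=(1,0)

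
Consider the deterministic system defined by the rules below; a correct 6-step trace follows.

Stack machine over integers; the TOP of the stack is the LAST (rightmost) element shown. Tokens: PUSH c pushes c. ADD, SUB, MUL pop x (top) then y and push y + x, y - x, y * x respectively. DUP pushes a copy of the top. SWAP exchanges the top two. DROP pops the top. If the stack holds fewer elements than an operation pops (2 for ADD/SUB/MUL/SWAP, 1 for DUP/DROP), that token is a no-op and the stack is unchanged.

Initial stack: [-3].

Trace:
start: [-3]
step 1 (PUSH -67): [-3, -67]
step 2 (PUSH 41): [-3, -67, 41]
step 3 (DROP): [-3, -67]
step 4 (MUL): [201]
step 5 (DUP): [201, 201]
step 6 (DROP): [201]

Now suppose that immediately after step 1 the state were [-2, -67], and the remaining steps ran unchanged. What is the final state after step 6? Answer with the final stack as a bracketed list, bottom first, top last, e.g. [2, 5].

state after step 1 := [-2, -67]
step 2 (PUSH 41): [-2, -67, 41]
step 3 (DROP): [-2, -67]
step 4 (MUL): [134]
step 5 (DUP): [134, 134]
step 6 (DROP): [134]

[134]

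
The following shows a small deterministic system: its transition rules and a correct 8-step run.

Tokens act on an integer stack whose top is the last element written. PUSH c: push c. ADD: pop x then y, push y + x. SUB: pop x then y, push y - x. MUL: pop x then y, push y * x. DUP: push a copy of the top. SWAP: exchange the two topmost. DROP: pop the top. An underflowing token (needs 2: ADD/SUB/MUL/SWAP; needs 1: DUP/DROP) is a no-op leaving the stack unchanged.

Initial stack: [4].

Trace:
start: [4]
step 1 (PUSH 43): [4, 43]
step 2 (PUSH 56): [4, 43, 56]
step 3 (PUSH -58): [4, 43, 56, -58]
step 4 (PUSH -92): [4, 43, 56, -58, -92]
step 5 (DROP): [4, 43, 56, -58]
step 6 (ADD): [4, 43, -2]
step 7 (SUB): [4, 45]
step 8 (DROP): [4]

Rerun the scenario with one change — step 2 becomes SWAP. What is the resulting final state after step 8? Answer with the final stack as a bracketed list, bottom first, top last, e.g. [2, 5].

(re-executing from step 2 with the substitution; state before step 2: [4, 43])
step 2 (SWAP): [43, 4]
step 3 (PUSH -58): [43, 4, -58]
step 4 (PUSH -92): [43, 4, -58, -92]
step 5 (DROP): [43, 4, -58]
step 6 (ADD): [43, -54]
step 7 (SUB): [97]
step 8 (DROP): []

[]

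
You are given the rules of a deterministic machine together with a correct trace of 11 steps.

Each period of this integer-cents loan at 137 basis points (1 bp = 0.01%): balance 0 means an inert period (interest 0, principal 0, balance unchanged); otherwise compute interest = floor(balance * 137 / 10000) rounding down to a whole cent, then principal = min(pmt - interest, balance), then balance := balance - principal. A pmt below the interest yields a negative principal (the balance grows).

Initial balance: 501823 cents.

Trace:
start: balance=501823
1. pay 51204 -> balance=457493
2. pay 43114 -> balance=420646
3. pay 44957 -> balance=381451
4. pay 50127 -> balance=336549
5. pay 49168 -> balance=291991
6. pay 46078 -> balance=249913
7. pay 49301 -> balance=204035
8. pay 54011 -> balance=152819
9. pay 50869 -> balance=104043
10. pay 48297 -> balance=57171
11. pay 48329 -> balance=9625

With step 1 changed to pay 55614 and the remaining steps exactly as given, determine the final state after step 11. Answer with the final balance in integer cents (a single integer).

4573

(re-executing from step 1 with the substitution; state before step 1: balance=501823)
1. pay 55614 -> balance=453083
2. pay 43114 -> balance=416176
3. pay 44957 -> balance=376920
4. pay 50127 -> balance=331956
5. pay 49168 -> balance=287335
6. pay 46078 -> balance=245193
7. pay 49301 -> balance=199251
8. pay 54011 -> balance=147969
9. pay 50869 -> balance=99127
10. pay 48297 -> balance=52188
11. pay 48329 -> balance=4573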